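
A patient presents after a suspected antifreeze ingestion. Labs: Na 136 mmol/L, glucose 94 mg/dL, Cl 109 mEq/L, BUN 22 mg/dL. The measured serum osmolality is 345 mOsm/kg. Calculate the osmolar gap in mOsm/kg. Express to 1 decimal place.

59.9 mOsm/kg

Calculated osmolality = 2·Na + glucose/18 + BUN/2.8
= 2·136 + 94/18 + 22/2.8
= 272 + 5.22 + 7.86
= 285.08 mOsm/kg ≈ 285.1 mOsm/kg
Osmolar gap = measured − calculated = 345 − 285.1 = 59.9 mOsm/kg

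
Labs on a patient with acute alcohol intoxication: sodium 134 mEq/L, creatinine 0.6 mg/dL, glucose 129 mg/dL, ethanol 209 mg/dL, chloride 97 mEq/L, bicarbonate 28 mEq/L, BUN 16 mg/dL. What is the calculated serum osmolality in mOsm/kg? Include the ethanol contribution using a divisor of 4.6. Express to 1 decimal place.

Calculated osmolality = 2·Na + glucose/18 + BUN/2.8 + ethanol/4.6
= 2·134 + 129/18 + 16/2.8 + 209/4.6
= 268 + 7.17 + 5.71 + 45.43
= 326.31 mOsm/kg

326.3 mOsm/kg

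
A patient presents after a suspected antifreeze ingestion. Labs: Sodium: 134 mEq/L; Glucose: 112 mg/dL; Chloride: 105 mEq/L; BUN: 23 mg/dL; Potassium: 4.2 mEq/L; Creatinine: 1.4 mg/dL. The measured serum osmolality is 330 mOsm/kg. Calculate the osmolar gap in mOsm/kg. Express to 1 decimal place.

47.6 mOsm/kg

Calculated osmolality = 2·Na + glucose/18 + BUN/2.8
= 2·134 + 112/18 + 23/2.8
= 268 + 6.22 + 8.21
= 282.43 mOsm/kg ≈ 282.4 mOsm/kg
Osmolar gap = measured − calculated = 330 − 282.4 = 47.6 mOsm/kg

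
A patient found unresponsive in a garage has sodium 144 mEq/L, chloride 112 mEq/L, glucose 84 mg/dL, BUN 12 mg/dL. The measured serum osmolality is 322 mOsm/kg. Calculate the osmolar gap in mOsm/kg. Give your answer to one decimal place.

25.0 mOsm/kg

Calculated osmolality = 2·Na + glucose/18 + BUN/2.8
= 2·144 + 84/18 + 12/2.8
= 288 + 4.67 + 4.29
= 296.96 mOsm/kg ≈ 297.0 mOsm/kg
Osmolar gap = measured − calculated = 322 − 297.0 = 25.0 mOsm/kg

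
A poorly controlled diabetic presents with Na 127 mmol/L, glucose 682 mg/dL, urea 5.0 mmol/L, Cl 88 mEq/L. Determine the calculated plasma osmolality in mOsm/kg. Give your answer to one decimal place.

296.9 mOsm/kg

Calculated osmolality = 2·Na + glucose/18 + urea
= 2·127 + 682/18 + 5
= 254 + 37.89 + 5
= 296.89 mOsm/kg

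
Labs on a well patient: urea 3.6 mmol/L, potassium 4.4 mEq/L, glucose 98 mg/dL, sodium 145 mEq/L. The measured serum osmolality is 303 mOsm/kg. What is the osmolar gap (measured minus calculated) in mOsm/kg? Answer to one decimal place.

Calculated osmolality = 2·Na + glucose/18 + urea
= 2·145 + 98/18 + 3.6
= 290 + 5.44 + 3.60
= 299.04 mOsm/kg ≈ 299.0 mOsm/kg
Osmolar gap = measured − calculated = 303 − 299.0 = 4.0 mOsm/kg

4.0 mOsm/kg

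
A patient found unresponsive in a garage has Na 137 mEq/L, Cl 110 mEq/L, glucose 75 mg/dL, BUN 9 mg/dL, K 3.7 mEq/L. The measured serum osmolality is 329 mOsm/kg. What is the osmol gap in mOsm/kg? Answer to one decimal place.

47.6 mOsm/kg

Calculated osmolality = 2·Na + glucose/18 + BUN/2.8
= 2·137 + 75/18 + 9/2.8
= 274 + 4.17 + 3.21
= 281.38 mOsm/kg ≈ 281.4 mOsm/kg
Osmolar gap = measured − calculated = 329 − 281.4 = 47.6 mOsm/kg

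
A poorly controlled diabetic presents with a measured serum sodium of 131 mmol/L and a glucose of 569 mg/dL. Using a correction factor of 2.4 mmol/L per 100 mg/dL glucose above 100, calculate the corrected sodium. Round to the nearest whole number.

Corrected Na = measured Na + 2.4 · (glucose − 100)/100
= 131 + 2.4 · (569 − 100)/100
= 131 + 11.3
= 142.3 mmol/L

142 mmol/L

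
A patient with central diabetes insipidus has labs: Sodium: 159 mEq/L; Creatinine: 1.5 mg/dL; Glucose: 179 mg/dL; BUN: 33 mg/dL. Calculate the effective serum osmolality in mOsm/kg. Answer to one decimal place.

327.9 mOsm/kg

Effective osmolality excludes urea (freely permeant across cell membranes):
2·Na + glucose/18
= 2·159 + 179/18
= 318 + 9.94
= 327.94 mOsm/kg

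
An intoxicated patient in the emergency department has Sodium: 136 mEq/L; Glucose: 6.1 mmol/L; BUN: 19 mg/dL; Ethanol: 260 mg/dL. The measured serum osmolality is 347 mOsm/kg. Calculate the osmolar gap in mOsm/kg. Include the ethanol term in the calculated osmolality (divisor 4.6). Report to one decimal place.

Calculated osmolality = 2·Na + glucose + BUN/2.8 + ethanol/4.6
= 2·136 + 6.1 + 19/2.8 + 260/4.6
= 272 + 6.10 + 6.79 + 56.52
= 341.41 mOsm/kg ≈ 341.4 mOsm/kg
Osmolar gap = measured − calculated = 347 − 341.4 = 5.6 mOsm/kg

5.6 mOsm/kg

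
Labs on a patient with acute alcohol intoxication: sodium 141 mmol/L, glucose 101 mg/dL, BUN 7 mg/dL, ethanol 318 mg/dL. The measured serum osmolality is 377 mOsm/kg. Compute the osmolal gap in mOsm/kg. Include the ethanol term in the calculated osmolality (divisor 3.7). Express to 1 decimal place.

0.9 mOsm/kg

Calculated osmolality = 2·Na + glucose/18 + BUN/2.8 + ethanol/3.7
= 2·141 + 101/18 + 7/2.8 + 318/3.7
= 282 + 5.61 + 2.50 + 85.95
= 376.06 mOsm/kg ≈ 376.1 mOsm/kg
Osmolar gap = measured − calculated = 377 − 376.1 = 0.9 mOsm/kg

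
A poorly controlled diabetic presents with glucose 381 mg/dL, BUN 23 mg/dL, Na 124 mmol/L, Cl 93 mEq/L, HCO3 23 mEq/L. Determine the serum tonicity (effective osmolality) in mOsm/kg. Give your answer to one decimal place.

Effective osmolality excludes urea (freely permeant across cell membranes):
2·Na + glucose/18
= 2·124 + 381/18
= 248 + 21.17
= 269.17 mOsm/kg

269.2 mOsm/kg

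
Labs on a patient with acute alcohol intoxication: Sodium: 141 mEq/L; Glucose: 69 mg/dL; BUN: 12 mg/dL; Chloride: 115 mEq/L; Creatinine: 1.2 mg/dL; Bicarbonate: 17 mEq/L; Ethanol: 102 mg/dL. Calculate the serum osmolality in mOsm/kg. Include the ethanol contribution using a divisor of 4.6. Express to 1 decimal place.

312.3 mOsm/kg

Calculated osmolality = 2·Na + glucose/18 + BUN/2.8 + ethanol/4.6
= 2·141 + 69/18 + 12/2.8 + 102/4.6
= 282 + 3.83 + 4.29 + 22.17
= 312.29 mOsm/kg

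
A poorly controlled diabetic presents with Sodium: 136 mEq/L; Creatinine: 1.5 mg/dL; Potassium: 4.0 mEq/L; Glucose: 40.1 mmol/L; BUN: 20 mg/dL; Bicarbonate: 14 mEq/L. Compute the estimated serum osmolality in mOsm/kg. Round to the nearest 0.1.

319.2 mOsm/kg

Calculated osmolality = 2·Na + glucose + BUN/2.8
= 2·136 + 40.1 + 20/2.8
= 272 + 40.10 + 7.14
= 319.24 mOsm/kg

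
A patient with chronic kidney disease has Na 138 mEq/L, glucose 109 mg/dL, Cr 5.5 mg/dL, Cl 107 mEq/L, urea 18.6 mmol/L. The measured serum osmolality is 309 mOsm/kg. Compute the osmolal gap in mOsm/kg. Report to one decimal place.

Calculated osmolality = 2·Na + glucose/18 + urea
= 2·138 + 109/18 + 18.6
= 276 + 6.06 + 18.60
= 300.66 mOsm/kg ≈ 300.7 mOsm/kg
Osmolar gap = measured − calculated = 309 − 300.7 = 8.3 mOsm/kg

8.3 mOsm/kg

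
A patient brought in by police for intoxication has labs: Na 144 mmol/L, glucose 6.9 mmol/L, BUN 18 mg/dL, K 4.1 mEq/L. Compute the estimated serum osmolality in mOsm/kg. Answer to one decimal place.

301.3 mOsm/kg

Calculated osmolality = 2·Na + glucose + BUN/2.8
= 2·144 + 6.9 + 18/2.8
= 288 + 6.90 + 6.43
= 301.33 mOsm/kg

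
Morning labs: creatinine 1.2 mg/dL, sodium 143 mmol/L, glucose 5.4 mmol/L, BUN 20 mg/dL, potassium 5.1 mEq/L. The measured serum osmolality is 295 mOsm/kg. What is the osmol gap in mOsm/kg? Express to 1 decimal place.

-3.5 mOsm/kg

Calculated osmolality = 2·Na + glucose + BUN/2.8
= 2·143 + 5.4 + 20/2.8
= 286 + 5.40 + 7.14
= 298.54 mOsm/kg ≈ 298.5 mOsm/kg
Osmolar gap = measured − calculated = 295 − 298.5 = -3.5 mOsm/kg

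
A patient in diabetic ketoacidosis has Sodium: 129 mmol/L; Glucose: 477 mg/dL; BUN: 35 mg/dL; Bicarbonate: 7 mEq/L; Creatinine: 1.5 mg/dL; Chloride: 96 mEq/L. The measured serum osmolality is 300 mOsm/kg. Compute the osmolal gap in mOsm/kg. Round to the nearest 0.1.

3.0 mOsm/kg

Calculated osmolality = 2·Na + glucose/18 + BUN/2.8
= 2·129 + 477/18 + 35/2.8
= 258 + 26.50 + 12.50
= 297 mOsm/kg ≈ 297.0 mOsm/kg
Osmolar gap = measured − calculated = 300 − 297.0 = 3.0 mOsm/kg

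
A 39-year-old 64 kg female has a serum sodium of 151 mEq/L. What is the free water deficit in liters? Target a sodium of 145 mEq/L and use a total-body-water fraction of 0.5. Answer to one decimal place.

1.3 L

TBW = 0.5 · 64 = 32 L
Free water deficit = TBW · (Na/145 − 1)
= 32 · (151/145 − 1)
= 32 · 0.0414
= 1.32 L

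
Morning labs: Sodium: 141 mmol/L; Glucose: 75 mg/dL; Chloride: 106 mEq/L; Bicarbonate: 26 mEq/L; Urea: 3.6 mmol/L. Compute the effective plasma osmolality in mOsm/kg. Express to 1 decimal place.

286.2 mOsm/kg

Effective osmolality excludes urea (freely permeant across cell membranes):
2·Na + glucose/18
= 2·141 + 75/18
= 282 + 4.17
= 286.17 mOsm/kg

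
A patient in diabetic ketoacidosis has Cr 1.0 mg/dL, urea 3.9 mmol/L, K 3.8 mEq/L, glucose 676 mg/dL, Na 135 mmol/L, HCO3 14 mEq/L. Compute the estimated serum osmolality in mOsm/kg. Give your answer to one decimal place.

Calculated osmolality = 2·Na + glucose/18 + urea
= 2·135 + 676/18 + 3.9
= 270 + 37.56 + 3.90
= 311.46 mOsm/kg

311.5 mOsm/kg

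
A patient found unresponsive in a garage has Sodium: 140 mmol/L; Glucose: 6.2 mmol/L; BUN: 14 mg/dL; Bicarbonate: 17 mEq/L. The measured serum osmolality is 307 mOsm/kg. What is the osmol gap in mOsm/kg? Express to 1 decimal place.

Calculated osmolality = 2·Na + glucose + BUN/2.8
= 2·140 + 6.2 + 14/2.8
= 280 + 6.20 + 5
= 291.2 mOsm/kg ≈ 291.2 mOsm/kg
Osmolar gap = measured − calculated = 307 − 291.2 = 15.8 mOsm/kg

15.8 mOsm/kg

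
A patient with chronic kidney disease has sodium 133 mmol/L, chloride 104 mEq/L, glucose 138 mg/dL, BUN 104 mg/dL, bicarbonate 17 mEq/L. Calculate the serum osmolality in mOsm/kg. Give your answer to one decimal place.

310.8 mOsm/kg

Calculated osmolality = 2·Na + glucose/18 + BUN/2.8
= 2·133 + 138/18 + 104/2.8
= 266 + 7.67 + 37.14
= 310.81 mOsm/kg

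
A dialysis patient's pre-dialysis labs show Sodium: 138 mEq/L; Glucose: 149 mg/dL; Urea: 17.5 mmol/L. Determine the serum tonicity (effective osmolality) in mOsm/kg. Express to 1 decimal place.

284.3 mOsm/kg

Effective osmolality excludes urea (freely permeant across cell membranes):
2·Na + glucose/18
= 2·138 + 149/18
= 276 + 8.28
= 284.28 mOsm/kg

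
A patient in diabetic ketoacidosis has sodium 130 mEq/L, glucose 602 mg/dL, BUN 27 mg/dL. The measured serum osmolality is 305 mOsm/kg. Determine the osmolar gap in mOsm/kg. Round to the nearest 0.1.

Calculated osmolality = 2·Na + glucose/18 + BUN/2.8
= 2·130 + 602/18 + 27/2.8
= 260 + 33.44 + 9.64
= 303.08 mOsm/kg ≈ 303.1 mOsm/kg
Osmolar gap = measured − calculated = 305 − 303.1 = 1.9 mOsm/kg

1.9 mOsm/kg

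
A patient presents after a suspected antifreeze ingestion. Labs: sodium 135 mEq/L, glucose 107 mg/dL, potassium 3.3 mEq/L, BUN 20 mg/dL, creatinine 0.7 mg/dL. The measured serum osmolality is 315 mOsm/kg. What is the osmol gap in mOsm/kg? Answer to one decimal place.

31.9 mOsm/kg

Calculated osmolality = 2·Na + glucose/18 + BUN/2.8
= 2·135 + 107/18 + 20/2.8
= 270 + 5.94 + 7.14
= 283.08 mOsm/kg ≈ 283.1 mOsm/kg
Osmolar gap = measured − calculated = 315 − 283.1 = 31.9 mOsm/kg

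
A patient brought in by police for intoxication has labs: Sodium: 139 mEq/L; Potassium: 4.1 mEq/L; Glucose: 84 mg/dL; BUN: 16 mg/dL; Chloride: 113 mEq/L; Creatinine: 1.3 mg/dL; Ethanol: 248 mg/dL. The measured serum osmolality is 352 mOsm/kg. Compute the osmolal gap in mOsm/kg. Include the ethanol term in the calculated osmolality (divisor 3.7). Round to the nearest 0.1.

Calculated osmolality = 2·Na + glucose/18 + BUN/2.8 + ethanol/3.7
= 2·139 + 84/18 + 16/2.8 + 248/3.7
= 278 + 4.67 + 5.71 + 67.03
= 355.41 mOsm/kg ≈ 355.4 mOsm/kg
Osmolar gap = measured − calculated = 352 − 355.4 = -3.4 mOsm/kg

-3.4 mOsm/kg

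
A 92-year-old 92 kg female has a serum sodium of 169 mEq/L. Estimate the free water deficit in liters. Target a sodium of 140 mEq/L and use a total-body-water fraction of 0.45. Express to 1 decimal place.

TBW = 0.45 · 92 = 41.4 L
Free water deficit = TBW · (Na/140 − 1)
= 41.4 · (169/140 − 1)
= 41.4 · 0.2071
= 8.57 L

8.6 L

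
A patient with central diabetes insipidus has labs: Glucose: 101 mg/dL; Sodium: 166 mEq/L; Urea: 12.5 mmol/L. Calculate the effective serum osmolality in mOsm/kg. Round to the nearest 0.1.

Effective osmolality excludes urea (freely permeant across cell membranes):
2·Na + glucose/18
= 2·166 + 101/18
= 332 + 5.61
= 337.61 mOsm/kg

337.6 mOsm/kg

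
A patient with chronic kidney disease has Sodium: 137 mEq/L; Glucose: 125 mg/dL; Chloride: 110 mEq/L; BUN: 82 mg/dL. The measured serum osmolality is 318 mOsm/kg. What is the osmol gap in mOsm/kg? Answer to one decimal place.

7.8 mOsm/kg

Calculated osmolality = 2·Na + glucose/18 + BUN/2.8
= 2·137 + 125/18 + 82/2.8
= 274 + 6.94 + 29.29
= 310.23 mOsm/kg ≈ 310.2 mOsm/kg
Osmolar gap = measured − calculated = 318 − 310.2 = 7.8 mOsm/kg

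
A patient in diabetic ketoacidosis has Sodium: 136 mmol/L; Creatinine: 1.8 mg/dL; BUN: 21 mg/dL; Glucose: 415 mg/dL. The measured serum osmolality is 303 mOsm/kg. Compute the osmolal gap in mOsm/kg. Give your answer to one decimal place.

0.4 mOsm/kg

Calculated osmolality = 2·Na + glucose/18 + BUN/2.8
= 2·136 + 415/18 + 21/2.8
= 272 + 23.06 + 7.50
= 302.56 mOsm/kg ≈ 302.6 mOsm/kg
Osmolar gap = measured − calculated = 303 − 302.6 = 0.4 mOsm/kg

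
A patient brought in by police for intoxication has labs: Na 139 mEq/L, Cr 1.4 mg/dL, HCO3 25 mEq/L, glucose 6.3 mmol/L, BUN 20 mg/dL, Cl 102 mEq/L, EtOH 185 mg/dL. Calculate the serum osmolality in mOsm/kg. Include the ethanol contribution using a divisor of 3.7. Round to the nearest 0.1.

341.4 mOsm/kg

Calculated osmolality = 2·Na + glucose + BUN/2.8 + ethanol/3.7
= 2·139 + 6.3 + 20/2.8 + 185/3.7
= 278 + 6.30 + 7.14 + 50
= 341.44 mOsm/kg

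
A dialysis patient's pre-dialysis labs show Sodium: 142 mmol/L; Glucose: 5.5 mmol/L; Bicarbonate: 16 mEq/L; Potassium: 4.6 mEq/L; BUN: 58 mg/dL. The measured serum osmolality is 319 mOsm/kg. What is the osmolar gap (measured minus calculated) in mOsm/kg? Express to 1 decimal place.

Calculated osmolality = 2·Na + glucose + BUN/2.8
= 2·142 + 5.5 + 58/2.8
= 284 + 5.50 + 20.71
= 310.21 mOsm/kg ≈ 310.2 mOsm/kg
Osmolar gap = measured − calculated = 319 − 310.2 = 8.8 mOsm/kg

8.8 mOsm/kg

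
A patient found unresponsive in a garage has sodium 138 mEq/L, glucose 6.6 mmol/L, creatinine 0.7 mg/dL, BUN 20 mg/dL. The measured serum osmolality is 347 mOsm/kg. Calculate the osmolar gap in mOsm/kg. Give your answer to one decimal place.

Calculated osmolality = 2·Na + glucose + BUN/2.8
= 2·138 + 6.6 + 20/2.8
= 276 + 6.60 + 7.14
= 289.74 mOsm/kg ≈ 289.7 mOsm/kg
Osmolar gap = measured − calculated = 347 − 289.7 = 57.3 mOsm/kg

57.3 mOsm/kg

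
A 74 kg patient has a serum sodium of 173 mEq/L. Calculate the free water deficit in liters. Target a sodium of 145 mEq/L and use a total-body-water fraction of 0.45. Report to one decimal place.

TBW = 0.45 · 74 = 33.3 L
Free water deficit = TBW · (Na/145 − 1)
= 33.3 · (173/145 − 1)
= 33.3 · 0.1931
= 6.43 L

6.4 L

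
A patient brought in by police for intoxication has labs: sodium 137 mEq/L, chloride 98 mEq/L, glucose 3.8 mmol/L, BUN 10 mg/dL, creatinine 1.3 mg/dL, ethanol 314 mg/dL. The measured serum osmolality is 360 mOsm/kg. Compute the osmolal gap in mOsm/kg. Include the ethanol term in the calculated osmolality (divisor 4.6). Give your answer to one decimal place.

10.4 mOsm/kg

Calculated osmolality = 2·Na + glucose + BUN/2.8 + ethanol/4.6
= 2·137 + 3.8 + 10/2.8 + 314/4.6
= 274 + 3.80 + 3.57 + 68.26
= 349.63 mOsm/kg ≈ 349.6 mOsm/kg
Osmolar gap = measured − calculated = 360 − 349.6 = 10.4 mOsm/kg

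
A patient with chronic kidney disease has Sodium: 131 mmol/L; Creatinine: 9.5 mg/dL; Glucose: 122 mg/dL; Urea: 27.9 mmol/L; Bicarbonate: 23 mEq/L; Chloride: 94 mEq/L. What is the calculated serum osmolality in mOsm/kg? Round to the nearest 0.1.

Calculated osmolality = 2·Na + glucose/18 + urea
= 2·131 + 122/18 + 27.9
= 262 + 6.78 + 27.90
= 296.68 mOsm/kg

296.7 mOsm/kg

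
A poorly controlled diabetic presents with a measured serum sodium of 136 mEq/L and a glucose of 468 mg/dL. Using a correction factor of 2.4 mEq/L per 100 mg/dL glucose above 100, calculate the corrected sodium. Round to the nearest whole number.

145 mEq/L

Corrected Na = measured Na + 2.4 · (glucose − 100)/100
= 136 + 2.4 · (468 − 100)/100
= 136 + 8.8
= 144.8 mEq/L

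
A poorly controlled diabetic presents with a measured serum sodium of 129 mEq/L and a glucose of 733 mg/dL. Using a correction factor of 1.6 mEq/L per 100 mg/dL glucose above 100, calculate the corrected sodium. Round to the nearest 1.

139 mEq/L

Corrected Na = measured Na + 1.6 · (glucose − 100)/100
= 129 + 1.6 · (733 − 100)/100
= 129 + 10.1
= 139.1 mEq/L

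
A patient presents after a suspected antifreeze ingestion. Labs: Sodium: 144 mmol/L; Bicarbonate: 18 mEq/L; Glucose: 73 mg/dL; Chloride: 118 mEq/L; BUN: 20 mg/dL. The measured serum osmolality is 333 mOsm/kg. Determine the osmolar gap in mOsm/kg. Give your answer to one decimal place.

33.8 mOsm/kg

Calculated osmolality = 2·Na + glucose/18 + BUN/2.8
= 2·144 + 73/18 + 20/2.8
= 288 + 4.06 + 7.14
= 299.2 mOsm/kg ≈ 299.2 mOsm/kg
Osmolar gap = measured − calculated = 333 − 299.2 = 33.8 mOsm/kg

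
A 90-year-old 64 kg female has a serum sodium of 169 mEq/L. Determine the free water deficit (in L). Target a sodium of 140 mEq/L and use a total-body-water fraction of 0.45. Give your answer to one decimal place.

6.0 L

TBW = 0.45 · 64 = 28.8 L
Free water deficit = TBW · (Na/140 − 1)
= 28.8 · (169/140 − 1)
= 28.8 · 0.2071
= 5.96 L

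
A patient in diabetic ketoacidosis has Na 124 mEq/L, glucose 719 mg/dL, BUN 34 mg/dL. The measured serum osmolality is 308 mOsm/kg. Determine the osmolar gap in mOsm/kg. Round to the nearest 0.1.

Calculated osmolality = 2·Na + glucose/18 + BUN/2.8
= 2·124 + 719/18 + 34/2.8
= 248 + 39.94 + 12.14
= 300.08 mOsm/kg ≈ 300.1 mOsm/kg
Osmolar gap = measured − calculated = 308 − 300.1 = 7.9 mOsm/kg

7.9 mOsm/kg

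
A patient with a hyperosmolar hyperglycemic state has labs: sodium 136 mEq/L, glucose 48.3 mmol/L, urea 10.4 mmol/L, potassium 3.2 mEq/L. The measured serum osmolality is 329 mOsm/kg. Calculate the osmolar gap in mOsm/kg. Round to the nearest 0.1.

Calculated osmolality = 2·Na + glucose + urea
= 2·136 + 48.3 + 10.4
= 272 + 48.30 + 10.40
= 330.7 mOsm/kg ≈ 330.7 mOsm/kg
Osmolar gap = measured − calculated = 329 − 330.7 = -1.7 mOsm/kg

-1.7 mOsm/kg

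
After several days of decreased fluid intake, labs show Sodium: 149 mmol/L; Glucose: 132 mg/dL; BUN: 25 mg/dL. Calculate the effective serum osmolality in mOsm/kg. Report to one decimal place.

305.3 mOsm/kg

Effective osmolality excludes urea (freely permeant across cell membranes):
2·Na + glucose/18
= 2·149 + 132/18
= 298 + 7.33
= 305.33 mOsm/kg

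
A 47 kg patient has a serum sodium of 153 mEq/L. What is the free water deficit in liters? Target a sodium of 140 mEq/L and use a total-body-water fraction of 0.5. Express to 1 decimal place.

2.2 L

TBW = 0.5 · 47 = 23.5 L
Free water deficit = TBW · (Na/140 − 1)
= 23.5 · (153/140 − 1)
= 23.5 · 0.0929
= 2.18 L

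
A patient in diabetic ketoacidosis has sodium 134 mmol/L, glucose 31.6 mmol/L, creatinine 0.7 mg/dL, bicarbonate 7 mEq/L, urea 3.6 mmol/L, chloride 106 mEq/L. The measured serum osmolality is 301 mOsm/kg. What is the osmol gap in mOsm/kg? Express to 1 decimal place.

Calculated osmolality = 2·Na + glucose + urea
= 2·134 + 31.6 + 3.6
= 268 + 31.60 + 3.60
= 303.2 mOsm/kg ≈ 303.2 mOsm/kg
Osmolar gap = measured − calculated = 301 − 303.2 = -2.2 mOsm/kg

-2.2 mOsm/kg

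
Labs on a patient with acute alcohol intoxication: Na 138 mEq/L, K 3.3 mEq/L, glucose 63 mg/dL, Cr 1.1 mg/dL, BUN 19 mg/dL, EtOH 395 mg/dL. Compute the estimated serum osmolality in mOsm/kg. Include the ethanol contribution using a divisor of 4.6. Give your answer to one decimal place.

372.2 mOsm/kg

Calculated osmolality = 2·Na + glucose/18 + BUN/2.8 + ethanol/4.6
= 2·138 + 63/18 + 19/2.8 + 395/4.6
= 276 + 3.50 + 6.79 + 85.87
= 372.16 mOsm/kg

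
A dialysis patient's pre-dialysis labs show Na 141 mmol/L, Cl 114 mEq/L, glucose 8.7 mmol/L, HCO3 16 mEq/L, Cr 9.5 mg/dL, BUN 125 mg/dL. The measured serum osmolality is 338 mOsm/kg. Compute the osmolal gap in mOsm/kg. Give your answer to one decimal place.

2.7 mOsm/kg

Calculated osmolality = 2·Na + glucose + BUN/2.8
= 2·141 + 8.7 + 125/2.8
= 282 + 8.70 + 44.64
= 335.34 mOsm/kg ≈ 335.3 mOsm/kg
Osmolar gap = measured − calculated = 338 − 335.3 = 2.7 mOsm/kg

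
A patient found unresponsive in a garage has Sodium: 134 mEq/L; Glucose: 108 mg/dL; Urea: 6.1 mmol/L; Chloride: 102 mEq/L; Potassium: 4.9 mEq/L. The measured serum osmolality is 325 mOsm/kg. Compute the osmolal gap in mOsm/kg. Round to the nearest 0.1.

44.9 mOsm/kg

Calculated osmolality = 2·Na + glucose/18 + urea
= 2·134 + 108/18 + 6.1
= 268 + 6 + 6.10
= 280.1 mOsm/kg ≈ 280.1 mOsm/kg
Osmolar gap = measured − calculated = 325 − 280.1 = 44.9 mOsm/kg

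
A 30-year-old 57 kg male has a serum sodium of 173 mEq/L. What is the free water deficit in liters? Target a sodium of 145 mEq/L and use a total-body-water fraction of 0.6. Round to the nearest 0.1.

TBW = 0.6 · 57 = 34.2 L
Free water deficit = TBW · (Na/145 − 1)
= 34.2 · (173/145 − 1)
= 34.2 · 0.1931
= 6.6 L

6.6 L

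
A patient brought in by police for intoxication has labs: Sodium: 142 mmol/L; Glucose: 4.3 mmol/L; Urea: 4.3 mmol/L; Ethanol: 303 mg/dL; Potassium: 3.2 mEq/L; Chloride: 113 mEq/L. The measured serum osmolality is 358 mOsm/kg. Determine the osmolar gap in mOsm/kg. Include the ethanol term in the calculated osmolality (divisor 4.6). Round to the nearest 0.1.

-0.5 mOsm/kg

Calculated osmolality = 2·Na + glucose + urea + ethanol/4.6
= 2·142 + 4.3 + 4.3 + 303/4.6
= 284 + 4.30 + 4.30 + 65.87
= 358.47 mOsm/kg ≈ 358.5 mOsm/kg
Osmolar gap = measured − calculated = 358 − 358.5 = -0.5 mOsm/kg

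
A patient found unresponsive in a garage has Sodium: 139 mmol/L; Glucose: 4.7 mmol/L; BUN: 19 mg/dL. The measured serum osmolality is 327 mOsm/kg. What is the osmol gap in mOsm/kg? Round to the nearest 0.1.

Calculated osmolality = 2·Na + glucose + BUN/2.8
= 2·139 + 4.7 + 19/2.8
= 278 + 4.70 + 6.79
= 289.49 mOsm/kg ≈ 289.5 mOsm/kg
Osmolar gap = measured − calculated = 327 − 289.5 = 37.5 mOsm/kg

37.5 mOsm/kg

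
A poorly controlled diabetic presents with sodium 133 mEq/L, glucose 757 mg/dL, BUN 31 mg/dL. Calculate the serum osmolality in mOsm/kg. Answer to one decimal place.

319.1 mOsm/kg

Calculated osmolality = 2·Na + glucose/18 + BUN/2.8
= 2·133 + 757/18 + 31/2.8
= 266 + 42.06 + 11.07
= 319.13 mOsm/kg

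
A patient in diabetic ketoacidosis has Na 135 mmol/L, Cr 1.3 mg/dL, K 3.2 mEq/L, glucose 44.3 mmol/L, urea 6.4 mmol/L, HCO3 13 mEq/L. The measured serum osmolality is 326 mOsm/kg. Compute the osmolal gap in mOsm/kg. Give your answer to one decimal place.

5.3 mOsm/kg

Calculated osmolality = 2·Na + glucose + urea
= 2·135 + 44.3 + 6.4
= 270 + 44.30 + 6.40
= 320.7 mOsm/kg ≈ 320.7 mOsm/kg
Osmolar gap = measured − calculated = 326 − 320.7 = 5.3 mOsm/kg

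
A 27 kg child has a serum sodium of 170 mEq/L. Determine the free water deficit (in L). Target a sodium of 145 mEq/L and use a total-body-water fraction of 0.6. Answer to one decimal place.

TBW = 0.6 · 27 = 16.2 L
Free water deficit = TBW · (Na/145 − 1)
= 16.2 · (170/145 − 1)
= 16.2 · 0.1724
= 2.79 L

2.8 L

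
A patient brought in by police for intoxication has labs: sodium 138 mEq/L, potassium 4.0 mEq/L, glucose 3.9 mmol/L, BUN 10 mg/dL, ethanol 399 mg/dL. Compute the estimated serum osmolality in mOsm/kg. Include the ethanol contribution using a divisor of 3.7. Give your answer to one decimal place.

Calculated osmolality = 2·Na + glucose + BUN/2.8 + ethanol/3.7
= 2·138 + 3.9 + 10/2.8 + 399/3.7
= 276 + 3.90 + 3.57 + 107.84
= 391.31 mOsm/kg

391.3 mOsm/kg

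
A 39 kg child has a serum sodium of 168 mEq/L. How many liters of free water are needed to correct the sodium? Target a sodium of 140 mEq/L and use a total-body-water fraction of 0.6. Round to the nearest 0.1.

TBW = 0.6 · 39 = 23.4 L
Free water deficit = TBW · (Na/140 − 1)
= 23.4 · (168/140 − 1)
= 23.4 · 0.2
= 4.68 L

4.7 L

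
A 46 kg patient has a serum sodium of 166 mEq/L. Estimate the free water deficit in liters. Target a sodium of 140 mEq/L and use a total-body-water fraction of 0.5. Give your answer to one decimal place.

TBW = 0.5 · 46 = 23 L
Free water deficit = TBW · (Na/140 − 1)
= 23 · (166/140 − 1)
= 23 · 0.1857
= 4.27 L

4.3 L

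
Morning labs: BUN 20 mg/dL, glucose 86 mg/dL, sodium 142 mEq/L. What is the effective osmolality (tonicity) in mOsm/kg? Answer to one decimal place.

288.8 mOsm/kg

Effective osmolality excludes urea (freely permeant across cell membranes):
2·Na + glucose/18
= 2·142 + 86/18
= 284 + 4.78
= 288.78 mOsm/kg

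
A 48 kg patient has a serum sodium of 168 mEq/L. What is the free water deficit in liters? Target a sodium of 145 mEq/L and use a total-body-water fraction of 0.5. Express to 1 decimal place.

TBW = 0.5 · 48 = 24 L
Free water deficit = TBW · (Na/145 − 1)
= 24 · (168/145 − 1)
= 24 · 0.1586
= 3.81 L

3.8 L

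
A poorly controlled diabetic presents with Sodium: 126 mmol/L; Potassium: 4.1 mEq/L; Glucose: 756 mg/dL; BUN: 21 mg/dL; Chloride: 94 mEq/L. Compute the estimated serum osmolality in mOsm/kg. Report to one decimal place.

Calculated osmolality = 2·Na + glucose/18 + BUN/2.8
= 2·126 + 756/18 + 21/2.8
= 252 + 42 + 7.50
= 301.5 mOsm/kg

301.5 mOsm/kg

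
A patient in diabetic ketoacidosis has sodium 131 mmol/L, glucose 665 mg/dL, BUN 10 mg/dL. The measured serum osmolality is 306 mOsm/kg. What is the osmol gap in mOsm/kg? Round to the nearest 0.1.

Calculated osmolality = 2·Na + glucose/18 + BUN/2.8
= 2·131 + 665/18 + 10/2.8
= 262 + 36.94 + 3.57
= 302.51 mOsm/kg ≈ 302.5 mOsm/kg
Osmolar gap = measured − calculated = 306 − 302.5 = 3.5 mOsm/kg

3.5 mOsm/kg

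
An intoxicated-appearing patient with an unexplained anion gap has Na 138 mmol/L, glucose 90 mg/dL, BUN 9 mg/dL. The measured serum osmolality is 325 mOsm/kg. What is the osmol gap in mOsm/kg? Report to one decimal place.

Calculated osmolality = 2·Na + glucose/18 + BUN/2.8
= 2·138 + 90/18 + 9/2.8
= 276 + 5 + 3.21
= 284.21 mOsm/kg ≈ 284.2 mOsm/kg
Osmolar gap = measured − calculated = 325 − 284.2 = 40.8 mOsm/kg

40.8 mOsm/kg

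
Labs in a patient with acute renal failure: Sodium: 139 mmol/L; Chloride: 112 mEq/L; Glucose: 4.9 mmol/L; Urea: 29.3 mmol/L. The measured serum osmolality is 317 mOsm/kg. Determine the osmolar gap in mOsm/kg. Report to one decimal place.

Calculated osmolality = 2·Na + glucose + urea
= 2·139 + 4.9 + 29.3
= 278 + 4.90 + 29.30
= 312.2 mOsm/kg ≈ 312.2 mOsm/kg
Osmolar gap = measured − calculated = 317 − 312.2 = 4.8 mOsm/kg

4.8 mOsm/kg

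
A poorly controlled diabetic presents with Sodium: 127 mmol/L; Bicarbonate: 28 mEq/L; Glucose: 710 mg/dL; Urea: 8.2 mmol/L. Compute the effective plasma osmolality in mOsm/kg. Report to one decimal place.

Effective osmolality excludes urea (freely permeant across cell membranes):
2·Na + glucose/18
= 2·127 + 710/18
= 254 + 39.44
= 293.44 mOsm/kg

293.4 mOsm/kg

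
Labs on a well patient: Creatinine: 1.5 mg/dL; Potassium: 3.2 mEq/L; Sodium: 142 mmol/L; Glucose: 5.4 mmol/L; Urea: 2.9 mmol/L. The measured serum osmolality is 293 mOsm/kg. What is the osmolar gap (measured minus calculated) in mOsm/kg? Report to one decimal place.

0.7 mOsm/kg

Calculated osmolality = 2·Na + glucose + urea
= 2·142 + 5.4 + 2.9
= 284 + 5.40 + 2.90
= 292.3 mOsm/kg ≈ 292.3 mOsm/kg
Osmolar gap = measured − calculated = 293 − 292.3 = 0.7 mOsm/kg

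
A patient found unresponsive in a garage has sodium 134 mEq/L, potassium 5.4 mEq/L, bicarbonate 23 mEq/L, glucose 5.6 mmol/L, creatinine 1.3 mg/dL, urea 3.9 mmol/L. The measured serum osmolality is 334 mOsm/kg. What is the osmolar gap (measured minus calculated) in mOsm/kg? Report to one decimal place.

Calculated osmolality = 2·Na + glucose + urea
= 2·134 + 5.6 + 3.9
= 268 + 5.60 + 3.90
= 277.5 mOsm/kg ≈ 277.5 mOsm/kg
Osmolar gap = measured − calculated = 334 − 277.5 = 56.5 mOsm/kg

56.5 mOsm/kg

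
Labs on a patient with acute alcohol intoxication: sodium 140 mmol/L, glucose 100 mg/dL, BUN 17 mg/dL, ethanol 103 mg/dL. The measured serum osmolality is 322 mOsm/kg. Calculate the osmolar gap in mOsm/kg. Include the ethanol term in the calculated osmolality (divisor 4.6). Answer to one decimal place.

8.0 mOsm/kg

Calculated osmolality = 2·Na + glucose/18 + BUN/2.8 + ethanol/4.6
= 2·140 + 100/18 + 17/2.8 + 103/4.6
= 280 + 5.56 + 6.07 + 22.39
= 314.02 mOsm/kg ≈ 314.0 mOsm/kg
Osmolar gap = measured − calculated = 322 − 314.0 = 8.0 mOsm/kg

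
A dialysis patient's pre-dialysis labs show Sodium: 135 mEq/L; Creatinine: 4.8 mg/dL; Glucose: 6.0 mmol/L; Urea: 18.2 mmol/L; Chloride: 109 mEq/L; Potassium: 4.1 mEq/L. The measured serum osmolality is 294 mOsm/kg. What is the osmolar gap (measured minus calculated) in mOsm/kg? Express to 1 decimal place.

-0.2 mOsm/kg

Calculated osmolality = 2·Na + glucose + urea
= 2·135 + 6 + 18.2
= 270 + 6 + 18.20
= 294.2 mOsm/kg ≈ 294.2 mOsm/kg
Osmolar gap = measured − calculated = 294 − 294.2 = -0.2 mOsm/kg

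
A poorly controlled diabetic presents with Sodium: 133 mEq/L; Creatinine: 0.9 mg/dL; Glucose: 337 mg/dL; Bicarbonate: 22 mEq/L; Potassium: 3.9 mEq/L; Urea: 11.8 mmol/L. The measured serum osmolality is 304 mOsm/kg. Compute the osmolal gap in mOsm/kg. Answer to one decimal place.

Calculated osmolality = 2·Na + glucose/18 + urea
= 2·133 + 337/18 + 11.8
= 266 + 18.72 + 11.80
= 296.52 mOsm/kg ≈ 296.5 mOsm/kg
Osmolar gap = measured − calculated = 304 − 296.5 = 7.5 mOsm/kg

7.5 mOsm/kg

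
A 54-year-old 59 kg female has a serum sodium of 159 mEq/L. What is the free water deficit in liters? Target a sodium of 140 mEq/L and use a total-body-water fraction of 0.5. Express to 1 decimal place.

4.0 L

TBW = 0.5 · 59 = 29.5 L
Free water deficit = TBW · (Na/140 − 1)
= 29.5 · (159/140 − 1)
= 29.5 · 0.1357
= 4 L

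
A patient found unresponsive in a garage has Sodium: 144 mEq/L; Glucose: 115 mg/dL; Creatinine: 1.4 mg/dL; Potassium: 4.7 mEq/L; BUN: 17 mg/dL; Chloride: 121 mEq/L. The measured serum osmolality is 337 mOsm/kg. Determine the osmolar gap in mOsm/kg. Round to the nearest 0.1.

Calculated osmolality = 2·Na + glucose/18 + BUN/2.8
= 2·144 + 115/18 + 17/2.8
= 288 + 6.39 + 6.07
= 300.46 mOsm/kg ≈ 300.5 mOsm/kg
Osmolar gap = measured − calculated = 337 − 300.5 = 36.5 mOsm/kg

36.5 mOsm/kg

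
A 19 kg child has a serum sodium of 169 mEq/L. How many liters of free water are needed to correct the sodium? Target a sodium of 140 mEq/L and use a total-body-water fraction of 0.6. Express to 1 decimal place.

2.4 L

TBW = 0.6 · 19 = 11.4 L
Free water deficit = TBW · (Na/140 − 1)
= 11.4 · (169/140 − 1)
= 11.4 · 0.2071
= 2.36 L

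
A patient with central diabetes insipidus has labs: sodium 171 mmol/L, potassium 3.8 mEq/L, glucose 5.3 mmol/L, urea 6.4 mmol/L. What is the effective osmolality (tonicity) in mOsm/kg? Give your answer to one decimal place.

Effective osmolality excludes urea (freely permeant across cell membranes):
2·Na + glucose
= 2·171 + 5.3
= 342 + 5.3
= 347.3 mOsm/kg

347.3 mOsm/kg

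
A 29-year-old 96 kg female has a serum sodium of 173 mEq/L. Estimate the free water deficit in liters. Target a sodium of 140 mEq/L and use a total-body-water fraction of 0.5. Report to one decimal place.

TBW = 0.5 · 96 = 48 L
Free water deficit = TBW · (Na/140 − 1)
= 48 · (173/140 − 1)
= 48 · 0.2357
= 11.31 L

11.3 L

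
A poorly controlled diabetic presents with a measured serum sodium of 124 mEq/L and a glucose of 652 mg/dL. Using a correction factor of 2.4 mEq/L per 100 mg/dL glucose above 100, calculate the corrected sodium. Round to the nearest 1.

Corrected Na = measured Na + 2.4 · (glucose − 100)/100
= 124 + 2.4 · (652 − 100)/100
= 124 + 13.2
= 137.2 mEq/L

137 mEq/L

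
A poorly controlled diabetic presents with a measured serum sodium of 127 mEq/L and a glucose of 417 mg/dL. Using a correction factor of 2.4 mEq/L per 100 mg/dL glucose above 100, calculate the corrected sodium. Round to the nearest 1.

135 mEq/L

Corrected Na = measured Na + 2.4 · (glucose − 100)/100
= 127 + 2.4 · (417 − 100)/100
= 127 + 7.6
= 134.6 mEq/L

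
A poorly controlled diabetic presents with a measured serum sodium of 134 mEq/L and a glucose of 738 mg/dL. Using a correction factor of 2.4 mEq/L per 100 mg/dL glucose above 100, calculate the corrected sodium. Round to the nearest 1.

Corrected Na = measured Na + 2.4 · (glucose − 100)/100
= 134 + 2.4 · (738 − 100)/100
= 134 + 15.3
= 149.3 mEq/L

149 mEq/L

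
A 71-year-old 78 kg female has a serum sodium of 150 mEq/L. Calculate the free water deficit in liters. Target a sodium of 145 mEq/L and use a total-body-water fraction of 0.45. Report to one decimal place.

1.2 L

TBW = 0.45 · 78 = 35.1 L
Free water deficit = TBW · (Na/145 − 1)
= 35.1 · (150/145 − 1)
= 35.1 · 0.0345
= 1.21 L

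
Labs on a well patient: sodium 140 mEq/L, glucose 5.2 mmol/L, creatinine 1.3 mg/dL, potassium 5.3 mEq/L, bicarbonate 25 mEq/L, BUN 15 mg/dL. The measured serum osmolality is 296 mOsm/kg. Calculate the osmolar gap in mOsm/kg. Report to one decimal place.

Calculated osmolality = 2·Na + glucose + BUN/2.8
= 2·140 + 5.2 + 15/2.8
= 280 + 5.20 + 5.36
= 290.56 mOsm/kg ≈ 290.6 mOsm/kg
Osmolar gap = measured − calculated = 296 − 290.6 = 5.4 mOsm/kg

5.4 mOsm/kg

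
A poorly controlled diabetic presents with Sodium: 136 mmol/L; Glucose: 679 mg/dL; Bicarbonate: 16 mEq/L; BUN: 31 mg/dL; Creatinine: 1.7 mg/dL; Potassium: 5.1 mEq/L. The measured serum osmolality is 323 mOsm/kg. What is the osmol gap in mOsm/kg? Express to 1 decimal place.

2.2 mOsm/kg

Calculated osmolality = 2·Na + glucose/18 + BUN/2.8
= 2·136 + 679/18 + 31/2.8
= 272 + 37.72 + 11.07
= 320.79 mOsm/kg ≈ 320.8 mOsm/kg
Osmolar gap = measured − calculated = 323 − 320.8 = 2.2 mOsm/kg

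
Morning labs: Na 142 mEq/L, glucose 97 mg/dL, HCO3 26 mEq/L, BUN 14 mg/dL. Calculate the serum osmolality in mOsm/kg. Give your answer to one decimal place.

294.4 mOsm/kg

Calculated osmolality = 2·Na + glucose/18 + BUN/2.8
= 2·142 + 97/18 + 14/2.8
= 284 + 5.39 + 5
= 294.39 mOsm/kg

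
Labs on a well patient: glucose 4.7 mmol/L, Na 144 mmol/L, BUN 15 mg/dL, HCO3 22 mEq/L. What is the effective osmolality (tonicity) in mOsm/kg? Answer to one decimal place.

Effective osmolality excludes urea (freely permeant across cell membranes):
2·Na + glucose
= 2·144 + 4.7
= 288 + 4.7
= 292.7 mOsm/kg

292.7 mOsm/kg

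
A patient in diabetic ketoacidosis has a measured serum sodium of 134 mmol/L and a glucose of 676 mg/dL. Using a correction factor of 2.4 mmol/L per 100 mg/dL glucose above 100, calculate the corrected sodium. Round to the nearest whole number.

Corrected Na = measured Na + 2.4 · (glucose − 100)/100
= 134 + 2.4 · (676 − 100)/100
= 134 + 13.8
= 147.8 mmol/L

148 mmol/L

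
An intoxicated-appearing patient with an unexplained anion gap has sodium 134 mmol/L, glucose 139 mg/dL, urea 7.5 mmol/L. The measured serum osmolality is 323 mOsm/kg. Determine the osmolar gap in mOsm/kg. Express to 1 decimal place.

39.8 mOsm/kg

Calculated osmolality = 2·Na + glucose/18 + urea
= 2·134 + 139/18 + 7.5
= 268 + 7.72 + 7.50
= 283.22 mOsm/kg ≈ 283.2 mOsm/kg
Osmolar gap = measured − calculated = 323 − 283.2 = 39.8 mOsm/kg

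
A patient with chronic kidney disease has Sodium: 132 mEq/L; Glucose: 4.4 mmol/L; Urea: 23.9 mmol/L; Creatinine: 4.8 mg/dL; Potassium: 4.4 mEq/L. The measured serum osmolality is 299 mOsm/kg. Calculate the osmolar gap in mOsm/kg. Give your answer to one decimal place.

6.7 mOsm/kg

Calculated osmolality = 2·Na + glucose + urea
= 2·132 + 4.4 + 23.9
= 264 + 4.40 + 23.90
= 292.3 mOsm/kg ≈ 292.3 mOsm/kg
Osmolar gap = measured − calculated = 299 − 292.3 = 6.7 mOsm/kg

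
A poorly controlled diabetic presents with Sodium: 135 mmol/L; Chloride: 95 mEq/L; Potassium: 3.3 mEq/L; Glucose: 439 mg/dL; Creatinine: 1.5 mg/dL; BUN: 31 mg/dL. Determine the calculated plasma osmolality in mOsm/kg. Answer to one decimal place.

305.5 mOsm/kg

Calculated osmolality = 2·Na + glucose/18 + BUN/2.8
= 2·135 + 439/18 + 31/2.8
= 270 + 24.39 + 11.07
= 305.46 mOsm/kg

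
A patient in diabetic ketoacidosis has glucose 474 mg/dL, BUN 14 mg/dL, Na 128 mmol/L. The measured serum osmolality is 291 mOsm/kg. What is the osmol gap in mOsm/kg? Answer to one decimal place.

3.7 mOsm/kg

Calculated osmolality = 2·Na + glucose/18 + BUN/2.8
= 2·128 + 474/18 + 14/2.8
= 256 + 26.33 + 5
= 287.33 mOsm/kg ≈ 287.3 mOsm/kg
Osmolar gap = measured − calculated = 291 − 287.3 = 3.7 mOsm/kg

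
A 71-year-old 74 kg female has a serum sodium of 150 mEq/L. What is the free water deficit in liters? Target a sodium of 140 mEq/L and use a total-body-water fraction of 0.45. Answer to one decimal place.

TBW = 0.45 · 74 = 33.3 L
Free water deficit = TBW · (Na/140 − 1)
= 33.3 · (150/140 − 1)
= 33.3 · 0.0714
= 2.38 L

2.4 L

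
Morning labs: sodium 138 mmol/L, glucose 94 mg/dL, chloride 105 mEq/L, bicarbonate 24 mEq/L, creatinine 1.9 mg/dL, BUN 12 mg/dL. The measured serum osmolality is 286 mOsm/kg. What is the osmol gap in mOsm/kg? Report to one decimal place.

0.5 mOsm/kg

Calculated osmolality = 2·Na + glucose/18 + BUN/2.8
= 2·138 + 94/18 + 12/2.8
= 276 + 5.22 + 4.29
= 285.51 mOsm/kg ≈ 285.5 mOsm/kg
Osmolar gap = measured − calculated = 286 − 285.5 = 0.5 mOsm/kg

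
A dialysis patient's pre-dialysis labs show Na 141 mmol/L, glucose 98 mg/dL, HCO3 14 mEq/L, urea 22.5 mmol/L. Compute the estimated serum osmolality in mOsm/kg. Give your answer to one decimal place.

309.9 mOsm/kg

Calculated osmolality = 2·Na + glucose/18 + urea
= 2·141 + 98/18 + 22.5
= 282 + 5.44 + 22.50
= 309.94 mOsm/kg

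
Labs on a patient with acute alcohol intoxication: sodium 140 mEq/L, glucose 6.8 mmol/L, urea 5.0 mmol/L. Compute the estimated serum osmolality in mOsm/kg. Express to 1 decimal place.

291.8 mOsm/kg

Calculated osmolality = 2·Na + glucose + urea
= 2·140 + 6.8 + 5
= 280 + 6.80 + 5
= 291.8 mOsm/kg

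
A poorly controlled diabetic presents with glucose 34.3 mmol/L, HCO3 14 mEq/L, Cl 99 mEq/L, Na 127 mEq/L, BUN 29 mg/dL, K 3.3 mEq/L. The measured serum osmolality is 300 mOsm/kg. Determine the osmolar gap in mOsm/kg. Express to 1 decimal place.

Calculated osmolality = 2·Na + glucose + BUN/2.8
= 2·127 + 34.3 + 29/2.8
= 254 + 34.30 + 10.36
= 298.66 mOsm/kg ≈ 298.7 mOsm/kg
Osmolar gap = measured − calculated = 300 − 298.7 = 1.3 mOsm/kg

1.3 mOsm/kg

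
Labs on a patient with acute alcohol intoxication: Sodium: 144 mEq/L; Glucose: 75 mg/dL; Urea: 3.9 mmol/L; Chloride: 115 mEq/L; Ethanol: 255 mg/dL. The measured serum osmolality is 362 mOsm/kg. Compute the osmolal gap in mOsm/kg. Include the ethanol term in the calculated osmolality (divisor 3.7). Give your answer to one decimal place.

-3.0 mOsm/kg

Calculated osmolality = 2·Na + glucose/18 + urea + ethanol/3.7
= 2·144 + 75/18 + 3.9 + 255/3.7
= 288 + 4.17 + 3.90 + 68.92
= 364.99 mOsm/kg ≈ 365.0 mOsm/kg
Osmolar gap = measured − calculated = 362 − 365.0 = -3.0 mOsm/kg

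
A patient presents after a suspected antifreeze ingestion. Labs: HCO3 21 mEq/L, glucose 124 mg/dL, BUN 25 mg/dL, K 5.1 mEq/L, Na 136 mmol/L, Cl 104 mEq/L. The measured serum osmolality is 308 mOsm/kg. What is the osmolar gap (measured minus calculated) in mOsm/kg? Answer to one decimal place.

Calculated osmolality = 2·Na + glucose/18 + BUN/2.8
= 2·136 + 124/18 + 25/2.8
= 272 + 6.89 + 8.93
= 287.82 mOsm/kg ≈ 287.8 mOsm/kg
Osmolar gap = measured − calculated = 308 − 287.8 = 20.2 mOsm/kg

20.2 mOsm/kg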